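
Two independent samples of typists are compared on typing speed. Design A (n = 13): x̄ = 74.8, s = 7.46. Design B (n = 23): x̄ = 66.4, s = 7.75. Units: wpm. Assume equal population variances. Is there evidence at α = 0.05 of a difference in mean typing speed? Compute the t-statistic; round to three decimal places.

Let group 1 = design A, group 2 = design B. H0: μ_1 = μ_2; H1: μ_1 ≠ μ_2 (two-sample pooled-variance t-test, two-sided).
s_p² = [(13−1)·7.46² + (23−1)·7.75²]/(13+23−2) = 58.5057
t = (74.8 − 66.4)/√[58.5057·(1/13 + 1/23)] = 3.165
df = n₁ + n₂ − 2 = 34
Two-sided p-value ≈ 0.003
Since p ≈ 0.003 < α = 0.05, reject H0; the evidence is statistically significant.

3.165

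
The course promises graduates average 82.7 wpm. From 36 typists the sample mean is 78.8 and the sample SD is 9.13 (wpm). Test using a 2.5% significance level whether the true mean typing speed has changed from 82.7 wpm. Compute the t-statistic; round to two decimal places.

-2.56

H0: μ = 82.7; H1: μ ≠ 82.7 (one-sample t-test, two-sided).
t = (x̄ − μ₀)/(s/√n) = (78.8 − 82.7)/(9.13/√36) = -2.56
df = n − 1 = 35
Two-sided p-value ≈ 0.015
Since p ≈ 0.015 < α = 0.025, reject H0; the data support H1.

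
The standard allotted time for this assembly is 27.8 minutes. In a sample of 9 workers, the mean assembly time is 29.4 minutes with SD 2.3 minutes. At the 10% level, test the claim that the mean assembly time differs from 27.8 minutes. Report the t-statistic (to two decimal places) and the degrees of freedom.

H0: μ = 27.8; H1: μ ≠ 27.8 (one-sample t-test, two-sided).
t = (x̄ − μ₀)/(s/√n) = (29.4 − 27.8)/(2.3/√9) = 2.09
df = n − 1 = 8
Two-sided p-value ≈ 0.070
Since p ≈ 0.070 < α = 0.1, reject H0; the evidence is statistically significant.

t = 2.09, df = 8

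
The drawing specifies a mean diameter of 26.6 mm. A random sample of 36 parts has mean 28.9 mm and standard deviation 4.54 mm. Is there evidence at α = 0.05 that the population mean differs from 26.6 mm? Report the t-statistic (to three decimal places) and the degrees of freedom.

t = 3.040, df = 35

H0: μ = 26.6; H1: μ ≠ 26.6 (one-sample t-test, two-sided).
t = (x̄ − μ₀)/(s/√n) = (28.9 − 26.6)/(4.54/√36) = 3.040
df = n − 1 = 35
Two-sided p-value ≈ 0.004
Since p ≈ 0.004 < α = 0.05, reject H0; the evidence is statistically significant.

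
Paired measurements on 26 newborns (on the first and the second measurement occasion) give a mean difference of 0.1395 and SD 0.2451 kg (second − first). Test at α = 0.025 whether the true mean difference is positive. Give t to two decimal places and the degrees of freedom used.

t = 2.90, df = 25

H0: μ_d = 0; H1: μ_d > 0 (paired t-test on the differences, right-tailed).
t = d̄/(s_d/√n) = 0.1395/(0.2451/√26) = 2.90
df = n − 1 = 25
p-value = P(T ≥ 2.90) ≈ 0.0038
Since p ≈ 0.0038 < α = 0.025, reject H0; the evidence is statistically significant.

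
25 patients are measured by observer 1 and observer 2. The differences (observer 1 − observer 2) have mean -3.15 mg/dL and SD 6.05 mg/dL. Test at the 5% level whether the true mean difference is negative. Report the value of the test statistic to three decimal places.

H0: μ_d = 0; H1: μ_d < 0 (paired t-test on the differences, left-tailed).
t = d̄/(s_d/√n) = -3.15/(6.05/√25) = -2.603
df = n − 1 = 24
p-value = P(T ≤ -2.603) ≈ 0.0078
Since p ≈ 0.0078 < α = 0.05, reject H0; the evidence is statistically significant.

-2.603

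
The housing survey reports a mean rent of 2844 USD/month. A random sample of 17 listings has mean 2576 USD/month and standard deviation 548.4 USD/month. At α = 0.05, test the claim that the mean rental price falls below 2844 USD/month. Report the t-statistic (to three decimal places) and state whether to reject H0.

t = -2.015; reject H0

H0: μ = 2844; H1: μ < 2844 (one-sample t-test, left-tailed).
t = (x̄ − μ₀)/(s/√n) = (2576 − 2844)/(548.4/√17) = -2.015
df = n − 1 = 16
p-value = P(T ≤ -2.015) ≈ 0.0305
Since p ≈ 0.0305 < α = 0.05, reject H0; the data support H1.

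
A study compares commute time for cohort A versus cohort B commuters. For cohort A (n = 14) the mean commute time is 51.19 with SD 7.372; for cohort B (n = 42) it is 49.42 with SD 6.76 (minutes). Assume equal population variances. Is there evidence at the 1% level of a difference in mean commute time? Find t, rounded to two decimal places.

Let group 1 = cohort A, group 2 = cohort B. H0: μ_1 = μ_2; H1: μ_1 ≠ μ_2 (two-sample pooled-variance t-test, two-sided).
s_p² = [(14−1)·7.372² + (42−1)·6.76²]/(14+42−2) = 47.7797
t = (51.19 − 49.42)/√[47.7797·(1/14 + 1/42)] = 0.83
df = n₁ + n₂ − 2 = 54
Two-sided p-value ≈ 0.410
Since p ≈ 0.410 > α = 0.01, fail to reject H0; the evidence is not statistically significant.

0.83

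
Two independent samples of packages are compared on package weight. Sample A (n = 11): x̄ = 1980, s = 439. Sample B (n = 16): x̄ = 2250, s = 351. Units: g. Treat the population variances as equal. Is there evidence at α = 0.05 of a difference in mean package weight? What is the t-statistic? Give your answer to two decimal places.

Let group 1 = sample A, group 2 = sample B. H0: μ_1 = μ_2; H1: μ_1 ≠ μ_2 (two-sample pooled-variance t-test, two-sided).
s_p² = [(11−1)·439² + (16−1)·351²]/(11+16−2) = 151009
t = (1980 − 2250)/√[151009·(1/11 + 1/16)] = -1.77
df = n₁ + n₂ − 2 = 25
Two-sided p-value ≈ 0.088
Since p ≈ 0.088 > α = 0.05, fail to reject H0; the data do not provide sufficient evidence against H0.

-1.77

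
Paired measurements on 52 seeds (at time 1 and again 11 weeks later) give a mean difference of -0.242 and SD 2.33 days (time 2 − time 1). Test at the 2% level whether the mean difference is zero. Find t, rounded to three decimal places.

-0.749

H0: μ_d = 0; H1: μ_d ≠ 0 (paired t-test on the differences, two-sided).
t = d̄/(s_d/√n) = -0.242/(2.33/√52) = -0.749
df = n − 1 = 51
Two-sided p-value ≈ 0.457
Since p ≈ 0.457 > α = 0.02, fail to reject H0; the data do not provide sufficient evidence against H0.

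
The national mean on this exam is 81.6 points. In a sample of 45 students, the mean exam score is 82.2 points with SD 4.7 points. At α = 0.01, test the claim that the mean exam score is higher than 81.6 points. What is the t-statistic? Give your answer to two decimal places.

H0: μ = 81.6; H1: μ > 81.6 (one-sample t-test, right-tailed).
t = (x̄ − μ₀)/(s/√n) = (82.2 − 81.6)/(4.7/√45) = 0.86
df = n − 1 = 44
p-value = P(T ≥ 0.86) ≈ 0.1982
Since p ≈ 0.1982 > α = 0.01, fail to reject H0; the evidence is not statistically significant.

0.86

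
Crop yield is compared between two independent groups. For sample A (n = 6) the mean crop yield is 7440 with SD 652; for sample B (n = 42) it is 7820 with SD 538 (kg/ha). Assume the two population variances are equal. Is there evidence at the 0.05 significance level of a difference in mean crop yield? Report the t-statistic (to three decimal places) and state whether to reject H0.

Let group 1 = sample A, group 2 = sample B. H0: μ_1 = μ_2; H1: μ_1 ≠ μ_2 (two-sample pooled-variance t-test, two-sided).
s_p² = [(6−1)·652² + (42−1)·538²]/(6+42−2) = 304190
t = (7440 − 7820)/√[304190·(1/6 + 1/42)] = -1.579
df = n₁ + n₂ − 2 = 46
Two-sided p-value ≈ 0.121
Since p ≈ 0.121 > α = 0.05, fail to reject H0; the evidence is not statistically significant.

t = -1.579; fail to reject H0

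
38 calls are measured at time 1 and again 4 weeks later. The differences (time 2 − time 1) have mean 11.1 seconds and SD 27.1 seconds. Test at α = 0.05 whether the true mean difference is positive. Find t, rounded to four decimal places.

2.5249

H0: μ_d = 0; H1: μ_d > 0 (paired t-test on the differences, right-tailed).
t = d̄/(s_d/√n) = 11.1/(27.1/√38) = 2.5249
df = n − 1 = 37
p-value = P(T ≥ 2.5249) ≈ 0.0080
Since p ≈ 0.0080 < α = 0.05, reject H0; the evidence is statistically significant.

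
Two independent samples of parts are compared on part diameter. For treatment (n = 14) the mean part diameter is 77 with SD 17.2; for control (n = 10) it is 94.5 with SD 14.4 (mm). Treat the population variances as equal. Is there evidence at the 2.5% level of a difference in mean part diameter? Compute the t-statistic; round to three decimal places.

-2.623

Let group 1 = treatment, group 2 = control. H0: μ_1 = μ_2; H1: μ_1 ≠ μ_2 (two-sample pooled-variance t-test, two-sided).
s_p² = [(14−1)·17.2² + (10−1)·14.4²]/(14+10−2) = 259.644
t = (77 − 94.5)/√[259.644·(1/14 + 1/10)] = -2.623
df = n₁ + n₂ − 2 = 22
Two-sided p-value ≈ 0.016
Since p ≈ 0.016 < α = 0.025, reject H0; the data support H1.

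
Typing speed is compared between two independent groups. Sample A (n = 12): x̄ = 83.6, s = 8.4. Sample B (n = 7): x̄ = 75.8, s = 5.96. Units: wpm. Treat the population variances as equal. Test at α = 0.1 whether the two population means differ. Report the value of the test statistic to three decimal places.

Let group 1 = sample A, group 2 = sample B. H0: μ_1 = μ_2; H1: μ_1 ≠ μ_2 (two-sample pooled-variance t-test, two-sided).
s_p² = [(12−1)·8.4² + (7−1)·5.96²]/(12+7−2) = 58.1935
t = (83.6 − 75.8)/√[58.1935·(1/12 + 1/7)] = 2.150
df = n₁ + n₂ − 2 = 17
Two-sided p-value ≈ 0.0462
Since p ≈ 0.0462 < α = 0.1, reject H0; the data support H1.

2.150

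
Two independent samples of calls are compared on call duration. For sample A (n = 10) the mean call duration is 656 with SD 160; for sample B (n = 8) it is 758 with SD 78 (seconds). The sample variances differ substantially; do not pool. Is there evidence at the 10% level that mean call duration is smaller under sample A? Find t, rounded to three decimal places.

Let group 1 = sample A, group 2 = sample B. H0: μ_1 = μ_2; H1: μ_1 < μ_2 (Welch's two-sample t-test, left-tailed).
t = (x̄_1 − x̄_2)/√(s_1²/n_1 + s_2²/n_2) = (656 − 758)/√(160²/10 + 78²/8) = -1.770
Welch–Satterthwaite df ≈ 13.60
p-value = P(T ≤ -1.770) ≈ 0.050
Since p ≈ 0.050 < α = 0.1, reject H0; the evidence is statistically significant.

-1.770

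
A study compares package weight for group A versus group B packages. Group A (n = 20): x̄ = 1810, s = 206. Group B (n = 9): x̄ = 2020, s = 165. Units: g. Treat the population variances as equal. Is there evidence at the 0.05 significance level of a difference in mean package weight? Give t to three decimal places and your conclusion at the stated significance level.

Let group 1 = group A, group 2 = group B. H0: μ_1 = μ_2; H1: μ_1 ≠ μ_2 (two-sample pooled-variance t-test, two-sided).
s_p² = [(20−1)·206² + (9−1)·165²]/(20+9−2) = 37929
t = (1810 − 2020)/√[37929·(1/20 + 1/9)] = -2.686
df = n₁ + n₂ − 2 = 27
Two-sided p-value ≈ 0.012
Since p ≈ 0.012 < α = 0.05, reject H0; the data support H1.

t = -2.686; reject H0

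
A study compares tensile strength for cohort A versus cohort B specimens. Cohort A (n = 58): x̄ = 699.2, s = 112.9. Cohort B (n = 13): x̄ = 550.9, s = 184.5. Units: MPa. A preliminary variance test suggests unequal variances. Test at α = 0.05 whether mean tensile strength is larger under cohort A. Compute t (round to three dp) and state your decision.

Let group 1 = cohort A, group 2 = cohort B. H0: μ_1 = μ_2; H1: μ_1 > μ_2 (Welch's two-sample t-test, right-tailed).
t = (x̄_1 − x̄_2)/√(s_1²/n_1 + s_2²/n_2) = (699.2 − 550.9)/√(112.9²/58 + 184.5²/13) = 2.784
Welch–Satterthwaite df ≈ 14.08
p-value = P(T ≥ 2.784) ≈ 0.0073
Since p ≈ 0.0073 < α = 0.05, reject H0; the evidence is statistically significant.

t = 2.784; reject H0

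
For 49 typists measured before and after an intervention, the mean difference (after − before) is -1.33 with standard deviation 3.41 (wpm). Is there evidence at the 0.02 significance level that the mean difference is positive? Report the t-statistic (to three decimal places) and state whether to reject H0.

H0: μ_d = 0; H1: μ_d > 0 (paired t-test on the differences, right-tailed).
t = d̄/(s_d/√n) = -1.33/(3.41/√49) = -2.730
df = n − 1 = 48
p-value = P(T ≥ -2.730) ≈ 0.996
Since p ≈ 0.996 > α = 0.02, fail to reject H0; the data do not provide sufficient evidence against H0.

t = -2.730; fail to reject H0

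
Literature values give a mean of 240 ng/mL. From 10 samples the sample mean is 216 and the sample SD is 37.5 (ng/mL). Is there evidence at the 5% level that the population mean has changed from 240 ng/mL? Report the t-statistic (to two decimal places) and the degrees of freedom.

H0: μ = 240; H1: μ ≠ 240 (one-sample t-test, two-sided).
t = (x̄ − μ₀)/(s/√n) = (216 − 240)/(37.5/√10) = -2.02
df = n − 1 = 9
Two-sided p-value ≈ 0.0737
Since p ≈ 0.0737 > α = 0.05, fail to reject H0; the data do not provide sufficient evidence against H0.

t = -2.02, df = 9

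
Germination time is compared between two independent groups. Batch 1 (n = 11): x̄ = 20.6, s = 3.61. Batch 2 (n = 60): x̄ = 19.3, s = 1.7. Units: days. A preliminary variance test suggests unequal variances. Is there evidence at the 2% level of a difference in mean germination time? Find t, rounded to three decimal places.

Let group 1 = batch 1, group 2 = batch 2. H0: μ_1 = μ_2; H1: μ_1 ≠ μ_2 (Welch's two-sample t-test, two-sided).
t = (x̄_1 − x̄_2)/√(s_1²/n_1 + s_2²/n_2) = (20.6 − 19.3)/√(3.61²/11 + 1.7²/60) = 1.171
Welch–Satterthwaite df ≈ 10.83
Two-sided p-value ≈ 0.2668
Since p ≈ 0.2668 > α = 0.02, fail to reject H0; the data do not provide sufficient evidence against H0.

1.171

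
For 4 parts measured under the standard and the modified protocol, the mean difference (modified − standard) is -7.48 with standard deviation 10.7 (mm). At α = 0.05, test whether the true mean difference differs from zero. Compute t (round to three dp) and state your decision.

H0: μ_d = 0; H1: μ_d ≠ 0 (paired t-test on the differences, two-sided).
t = d̄/(s_d/√n) = -7.48/(10.7/√4) = -1.398
df = n − 1 = 3
Two-sided p-value ≈ 0.2565
Since p ≈ 0.2565 > α = 0.05, fail to reject H0; the data do not provide sufficient evidence against H0.

t = -1.398; fail to reject H0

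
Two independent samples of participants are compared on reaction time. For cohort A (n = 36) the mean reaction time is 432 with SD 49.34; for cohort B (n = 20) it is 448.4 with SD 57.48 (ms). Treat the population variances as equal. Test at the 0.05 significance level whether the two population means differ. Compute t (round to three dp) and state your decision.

Let group 1 = cohort A, group 2 = cohort B. H0: μ_1 = μ_2; H1: μ_1 ≠ μ_2 (two-sample pooled-variance t-test, two-sided).
s_p² = [(36−1)·49.34² + (20−1)·57.48²]/(36+20−2) = 2740.38
t = (432 − 448.4)/√[2740.38·(1/36 + 1/20)] = -1.123
df = n₁ + n₂ − 2 = 54
Two-sided p-value ≈ 0.266
Since p ≈ 0.266 > α = 0.05, fail to reject H0; the data do not provide sufficient evidence against H0.

t = -1.123; fail to reject H0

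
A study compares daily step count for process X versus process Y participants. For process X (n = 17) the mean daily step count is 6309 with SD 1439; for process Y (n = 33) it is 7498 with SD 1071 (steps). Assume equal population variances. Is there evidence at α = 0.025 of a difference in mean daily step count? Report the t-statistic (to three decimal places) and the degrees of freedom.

Let group 1 = process X, group 2 = process Y. H0: μ_1 = μ_2; H1: μ_1 ≠ μ_2 (two-sample pooled-variance t-test, two-sided).
s_p² = [(17−1)·1439² + (33−1)·1071²]/(17+33−2) = 1454930
t = (6309 − 7498)/√[1454930·(1/17 + 1/33)] = -3.302
df = n₁ + n₂ − 2 = 48
Two-sided p-value ≈ 0.002
Since p ≈ 0.002 < α = 0.025, reject H0; the evidence is statistically significant.

t = -3.302, df = 48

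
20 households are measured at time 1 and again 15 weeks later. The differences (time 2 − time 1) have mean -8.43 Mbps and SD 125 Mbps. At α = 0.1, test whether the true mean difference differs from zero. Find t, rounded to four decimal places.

H0: μ_d = 0; H1: μ_d ≠ 0 (paired t-test on the differences, two-sided).
t = d̄/(s_d/√n) = -8.43/(125/√20) = -0.3016
df = n − 1 = 19
Two-sided p-value ≈ 0.766
Since p ≈ 0.766 > α = 0.1, fail to reject H0; the evidence is not statistically significant.

-0.3016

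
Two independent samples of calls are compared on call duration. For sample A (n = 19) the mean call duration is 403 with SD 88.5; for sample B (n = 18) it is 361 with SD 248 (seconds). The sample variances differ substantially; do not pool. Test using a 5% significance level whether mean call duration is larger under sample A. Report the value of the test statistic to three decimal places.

0.679

Let group 1 = sample A, group 2 = sample B. H0: μ_1 = μ_2; H1: μ_1 > μ_2 (Welch's two-sample t-test, right-tailed).
t = (x̄_1 − x̄_2)/√(s_1²/n_1 + s_2²/n_2) = (403 − 361)/√(88.5²/19 + 248²/18) = 0.679
Welch–Satterthwaite df ≈ 21.06
p-value = P(T ≥ 0.679) ≈ 0.252
Since p ≈ 0.252 > α = 0.05, fail to reject H0; the data do not provide sufficient evidence against H0.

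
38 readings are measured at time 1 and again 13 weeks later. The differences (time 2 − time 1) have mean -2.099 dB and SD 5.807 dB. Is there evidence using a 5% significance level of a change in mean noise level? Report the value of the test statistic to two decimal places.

H0: μ_d = 0; H1: μ_d ≠ 0 (paired t-test on the differences, two-sided).
t = d̄/(s_d/√n) = -2.099/(5.807/√38) = -2.23
df = n − 1 = 37
Two-sided p-value ≈ 0.032
Since p ≈ 0.032 < α = 0.05, reject H0; the evidence is statistically significant.

-2.23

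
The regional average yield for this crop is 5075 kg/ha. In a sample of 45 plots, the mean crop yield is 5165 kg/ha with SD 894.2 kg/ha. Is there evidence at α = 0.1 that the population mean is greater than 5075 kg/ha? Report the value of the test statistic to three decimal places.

0.675

H0: μ = 5075; H1: μ > 5075 (one-sample t-test, right-tailed).
t = (x̄ − μ₀)/(s/√n) = (5165 − 5075)/(894.2/√45) = 0.675
df = n − 1 = 44
p-value = P(T ≥ 0.675) ≈ 0.252
Since p ≈ 0.252 > α = 0.1, fail to reject H0; the evidence is not statistically significant.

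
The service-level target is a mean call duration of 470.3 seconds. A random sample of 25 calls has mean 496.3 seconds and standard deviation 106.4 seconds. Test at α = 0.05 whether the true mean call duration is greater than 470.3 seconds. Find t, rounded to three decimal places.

H0: μ = 470.3; H1: μ > 470.3 (one-sample t-test, right-tailed).
t = (x̄ − μ₀)/(s/√n) = (496.3 − 470.3)/(106.4/√25) = 1.222
df = n − 1 = 24
p-value = P(T ≥ 1.222) ≈ 0.1168
Since p ≈ 0.1168 > α = 0.05, fail to reject H0; the evidence is not statistically significant.

1.222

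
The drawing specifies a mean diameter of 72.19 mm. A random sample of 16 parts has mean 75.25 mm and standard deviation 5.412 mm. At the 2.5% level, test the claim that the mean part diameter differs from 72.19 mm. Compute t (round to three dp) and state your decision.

H0: μ = 72.19; H1: μ ≠ 72.19 (one-sample t-test, two-sided).
t = (x̄ − μ₀)/(s/√n) = (75.25 − 72.19)/(5.412/√16) = 2.262
df = n − 1 = 15
Two-sided p-value ≈ 0.0390
Since p ≈ 0.0390 > α = 0.025, fail to reject H0; the evidence is not statistically significant.

t = 2.262; fail to reject H0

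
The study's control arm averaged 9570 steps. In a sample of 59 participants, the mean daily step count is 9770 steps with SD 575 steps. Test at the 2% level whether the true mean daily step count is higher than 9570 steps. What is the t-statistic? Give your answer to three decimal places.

H0: μ = 9570; H1: μ > 9570 (one-sample t-test, right-tailed).
t = (x̄ − μ₀)/(s/√n) = (9770 − 9570)/(575/√59) = 2.672
df = n − 1 = 58
p-value = P(T ≥ 2.672) ≈ 0.005
Since p ≈ 0.005 < α = 0.02, reject H0; the data support H1.

2.672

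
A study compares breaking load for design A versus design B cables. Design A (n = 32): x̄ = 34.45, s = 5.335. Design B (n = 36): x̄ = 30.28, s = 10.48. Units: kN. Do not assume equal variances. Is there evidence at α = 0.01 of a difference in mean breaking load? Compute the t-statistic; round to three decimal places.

2.101

Let group 1 = design A, group 2 = design B. H0: μ_1 = μ_2; H1: μ_1 ≠ μ_2 (Welch's two-sample t-test, two-sided).
t = (x̄_1 − x̄_2)/√(s_1²/n_1 + s_2²/n_2) = (34.45 − 30.28)/√(5.335²/32 + 10.48²/36) = 2.101
Welch–Satterthwaite df ≈ 53.27
Two-sided p-value ≈ 0.040
Since p ≈ 0.040 > α = 0.01, fail to reject H0; the data do not provide sufficient evidence against H0.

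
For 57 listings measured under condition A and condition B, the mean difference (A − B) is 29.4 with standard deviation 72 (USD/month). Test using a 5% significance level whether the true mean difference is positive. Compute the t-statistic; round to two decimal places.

3.08

H0: μ_d = 0; H1: μ_d > 0 (paired t-test on the differences, right-tailed).
t = d̄/(s_d/√n) = 29.4/(72/√57) = 3.08
df = n − 1 = 56
p-value = P(T ≥ 3.08) ≈ 0.002
Since p ≈ 0.002 < α = 0.05, reject H0; the data support H1.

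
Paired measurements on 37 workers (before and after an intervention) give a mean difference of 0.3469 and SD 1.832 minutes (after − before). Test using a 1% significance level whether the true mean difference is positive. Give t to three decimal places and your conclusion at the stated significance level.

t = 1.152; fail to reject H0

H0: μ_d = 0; H1: μ_d > 0 (paired t-test on the differences, right-tailed).
t = d̄/(s_d/√n) = 0.3469/(1.832/√37) = 1.152
df = n − 1 = 36
p-value = P(T ≥ 1.152) ≈ 0.1285
Since p ≈ 0.1285 > α = 0.01, fail to reject H0; the evidence is not statistically significant.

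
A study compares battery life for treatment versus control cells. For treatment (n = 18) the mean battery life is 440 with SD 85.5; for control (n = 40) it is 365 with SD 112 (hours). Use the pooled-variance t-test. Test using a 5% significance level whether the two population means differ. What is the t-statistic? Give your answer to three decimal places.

2.525

Let group 1 = treatment, group 2 = control. H0: μ_1 = μ_2; H1: μ_1 ≠ μ_2 (two-sample pooled-variance t-test, two-sided).
s_p² = [(18−1)·85.5² + (40−1)·112²]/(18+40−2) = 10955.2
t = (440 − 365)/√[10955.2·(1/18 + 1/40)] = 2.525
df = n₁ + n₂ − 2 = 56
Two-sided p-value ≈ 0.0144
Since p ≈ 0.0144 < α = 0.05, reject H0; the data support H1.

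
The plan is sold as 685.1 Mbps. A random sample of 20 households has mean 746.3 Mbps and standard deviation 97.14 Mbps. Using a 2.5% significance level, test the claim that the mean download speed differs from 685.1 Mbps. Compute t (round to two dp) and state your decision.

t = 2.82; reject H0

H0: μ = 685.1; H1: μ ≠ 685.1 (one-sample t-test, two-sided).
t = (x̄ − μ₀)/(s/√n) = (746.3 − 685.1)/(97.14/√20) = 2.82
df = n − 1 = 19
Two-sided p-value ≈ 0.011
Since p ≈ 0.011 < α = 0.025, reject H0; the data support H1.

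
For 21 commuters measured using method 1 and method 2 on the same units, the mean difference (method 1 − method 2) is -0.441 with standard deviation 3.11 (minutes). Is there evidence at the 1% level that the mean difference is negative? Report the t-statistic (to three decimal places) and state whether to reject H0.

t = -0.650; fail to reject H0

H0: μ_d = 0; H1: μ_d < 0 (paired t-test on the differences, left-tailed).
t = d̄/(s_d/√n) = -0.441/(3.11/√21) = -0.650
df = n − 1 = 20
p-value = P(T ≤ -0.650) ≈ 0.2616
Since p ≈ 0.2616 > α = 0.01, fail to reject H0; the evidence is not statistically significant.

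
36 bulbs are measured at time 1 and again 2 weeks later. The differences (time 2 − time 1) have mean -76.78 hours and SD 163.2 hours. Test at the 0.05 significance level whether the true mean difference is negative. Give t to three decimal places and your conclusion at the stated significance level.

H0: μ_d = 0; H1: μ_d < 0 (paired t-test on the differences, left-tailed).
t = d̄/(s_d/√n) = -76.78/(163.2/√36) = -2.823
df = n − 1 = 35
p-value = P(T ≤ -2.823) ≈ 0.004
Since p ≈ 0.004 < α = 0.05, reject H0; the data support H1.

t = -2.823; reject H0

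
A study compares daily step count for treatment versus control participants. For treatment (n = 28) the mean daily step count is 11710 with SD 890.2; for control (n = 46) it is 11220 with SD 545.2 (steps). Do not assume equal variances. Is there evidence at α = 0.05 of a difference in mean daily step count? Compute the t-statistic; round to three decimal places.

Let group 1 = treatment, group 2 = control. H0: μ_1 = μ_2; H1: μ_1 ≠ μ_2 (Welch's two-sample t-test, two-sided).
t = (x̄_1 − x̄_2)/√(s_1²/n_1 + s_2²/n_2) = (11710 − 11220)/√(890.2²/28 + 545.2²/46) = 2.628
Welch–Satterthwaite df ≈ 39.50
Two-sided p-value ≈ 0.0122
Since p ≈ 0.0122 < α = 0.05, reject H0; the data support H1.

2.628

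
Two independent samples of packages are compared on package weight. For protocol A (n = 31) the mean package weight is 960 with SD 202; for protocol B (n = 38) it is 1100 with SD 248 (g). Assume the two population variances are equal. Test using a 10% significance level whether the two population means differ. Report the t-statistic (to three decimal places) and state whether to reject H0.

Let group 1 = protocol A, group 2 = protocol B. H0: μ_1 = μ_2; H1: μ_1 ≠ μ_2 (two-sample pooled-variance t-test, two-sided).
s_p² = [(31−1)·202² + (38−1)·248²]/(31+38−2) = 52235.3
t = (960 − 1100)/√[52235.3·(1/31 + 1/38)] = -2.531
df = n₁ + n₂ − 2 = 67
Two-sided p-value ≈ 0.014
Since p ≈ 0.014 < α = 0.1, reject H0; the data support H1.

t = -2.531; reject H0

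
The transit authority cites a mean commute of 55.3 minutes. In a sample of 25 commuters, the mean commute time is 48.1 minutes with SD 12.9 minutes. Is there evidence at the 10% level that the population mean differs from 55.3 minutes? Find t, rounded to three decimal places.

H0: μ = 55.3; H1: μ ≠ 55.3 (one-sample t-test, two-sided).
t = (x̄ − μ₀)/(s/√n) = (48.1 − 55.3)/(12.9/√25) = -2.791
df = n − 1 = 24
Two-sided p-value ≈ 0.0101
Since p ≈ 0.0101 < α = 0.1, reject H0; the evidence is statistically significant.

-2.791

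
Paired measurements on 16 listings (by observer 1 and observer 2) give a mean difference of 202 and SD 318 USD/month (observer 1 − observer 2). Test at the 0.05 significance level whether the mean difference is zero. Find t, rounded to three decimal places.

2.541

H0: μ_d = 0; H1: μ_d ≠ 0 (paired t-test on the differences, two-sided).
t = d̄/(s_d/√n) = 202/(318/√16) = 2.541
df = n − 1 = 15
Two-sided p-value ≈ 0.0226
Since p ≈ 0.0226 < α = 0.05, reject H0; the evidence is statistically significant.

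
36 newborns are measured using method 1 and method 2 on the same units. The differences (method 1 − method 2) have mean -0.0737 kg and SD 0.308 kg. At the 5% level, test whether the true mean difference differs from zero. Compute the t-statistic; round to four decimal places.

-1.4357

H0: μ_d = 0; H1: μ_d ≠ 0 (paired t-test on the differences, two-sided).
t = d̄/(s_d/√n) = -0.0737/(0.308/√36) = -1.4357
df = n − 1 = 35
Two-sided p-value ≈ 0.1600
Since p ≈ 0.1600 > α = 0.05, fail to reject H0; the data do not provide sufficient evidence against H0.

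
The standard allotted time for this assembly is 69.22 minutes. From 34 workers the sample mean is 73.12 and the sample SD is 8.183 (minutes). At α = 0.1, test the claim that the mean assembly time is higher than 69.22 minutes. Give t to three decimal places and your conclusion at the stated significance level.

H0: μ = 69.22; H1: μ > 69.22 (one-sample t-test, right-tailed).
t = (x̄ − μ₀)/(s/√n) = (73.12 − 69.22)/(8.183/√34) = 2.779
df = n − 1 = 33
p-value = P(T ≥ 2.779) ≈ 0.0045
Since p ≈ 0.0045 < α = 0.1, reject H0; the data support H1.

t = 2.779; reject H0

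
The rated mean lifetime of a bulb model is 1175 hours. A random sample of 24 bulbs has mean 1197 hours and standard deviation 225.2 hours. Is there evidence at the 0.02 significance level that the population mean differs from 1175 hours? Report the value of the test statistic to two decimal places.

H0: μ = 1175; H1: μ ≠ 1175 (one-sample t-test, two-sided).
t = (x̄ − μ₀)/(s/√n) = (1197 − 1175)/(225.2/√24) = 0.48
df = n − 1 = 23
Two-sided p-value ≈ 0.637
Since p ≈ 0.637 > α = 0.02, fail to reject H0; the evidence is not statistically significant.

0.48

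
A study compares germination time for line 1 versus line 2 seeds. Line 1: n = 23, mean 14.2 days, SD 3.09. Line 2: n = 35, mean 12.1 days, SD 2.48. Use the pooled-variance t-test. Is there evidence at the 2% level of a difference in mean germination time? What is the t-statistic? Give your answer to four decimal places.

2.8596

Let group 1 = line 1, group 2 = line 2. H0: μ_1 = μ_2; H1: μ_1 ≠ μ_2 (two-sample pooled-variance t-test, two-sided).
s_p² = [(23−1)·3.09² + (35−1)·2.48²]/(23+35−2) = 7.48521
t = (14.2 − 12.1)/√[7.48521·(1/23 + 1/35)] = 2.8596
df = n₁ + n₂ − 2 = 56
Two-sided p-value ≈ 0.0059
Since p ≈ 0.0059 < α = 0.02, reject H0; the evidence is statistically significant.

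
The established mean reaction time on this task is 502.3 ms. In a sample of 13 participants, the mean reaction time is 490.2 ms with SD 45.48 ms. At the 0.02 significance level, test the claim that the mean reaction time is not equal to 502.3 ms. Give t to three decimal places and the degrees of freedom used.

H0: μ = 502.3; H1: μ ≠ 502.3 (one-sample t-test, two-sided).
t = (x̄ − μ₀)/(s/√n) = (490.2 − 502.3)/(45.48/√13) = -0.959
df = n − 1 = 12
Two-sided p-value ≈ 0.3564
Since p ≈ 0.3564 > α = 0.02, fail to reject H0; the data do not provide sufficient evidence against H0.

t = -0.959, df = 12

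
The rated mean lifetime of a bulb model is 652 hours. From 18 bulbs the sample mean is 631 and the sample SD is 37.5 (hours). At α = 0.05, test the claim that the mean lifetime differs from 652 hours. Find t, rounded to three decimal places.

H0: μ = 652; H1: μ ≠ 652 (one-sample t-test, two-sided).
t = (x̄ − μ₀)/(s/√n) = (631 − 652)/(37.5/√18) = -2.376
df = n − 1 = 17
Two-sided p-value ≈ 0.030
Since p ≈ 0.030 < α = 0.05, reject H0; the data support H1.

-2.376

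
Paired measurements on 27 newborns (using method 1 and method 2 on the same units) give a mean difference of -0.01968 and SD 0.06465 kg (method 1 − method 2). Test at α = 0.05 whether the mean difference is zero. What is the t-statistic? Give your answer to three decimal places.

H0: μ_d = 0; H1: μ_d ≠ 0 (paired t-test on the differences, two-sided).
t = d̄/(s_d/√n) = -0.01968/(0.06465/√27) = -1.582
df = n − 1 = 26
Two-sided p-value ≈ 0.1258
Since p ≈ 0.1258 > α = 0.05, fail to reject H0; the evidence is not statistically significant.

-1.582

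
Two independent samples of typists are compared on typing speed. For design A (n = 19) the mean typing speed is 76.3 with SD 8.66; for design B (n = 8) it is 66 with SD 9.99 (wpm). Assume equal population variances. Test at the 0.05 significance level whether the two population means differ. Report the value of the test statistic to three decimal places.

Let group 1 = design A, group 2 = design B. H0: μ_1 = μ_2; H1: μ_1 ≠ μ_2 (two-sample pooled-variance t-test, two-sided).
s_p² = [(19−1)·8.66² + (8−1)·9.99²]/(19+8−2) = 81.9409
t = (76.3 − 66)/√[81.9409·(1/19 + 1/8)] = 2.700
df = n₁ + n₂ − 2 = 25
Two-sided p-value ≈ 0.0123
Since p ≈ 0.0123 < α = 0.05, reject H0; the evidence is statistically significant.

2.700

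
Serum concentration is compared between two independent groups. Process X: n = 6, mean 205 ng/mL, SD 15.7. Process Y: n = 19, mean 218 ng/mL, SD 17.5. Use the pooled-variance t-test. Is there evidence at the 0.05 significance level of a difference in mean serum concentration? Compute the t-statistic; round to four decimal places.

Let group 1 = process X, group 2 = process Y. H0: μ_1 = μ_2; H1: μ_1 ≠ μ_2 (two-sample pooled-variance t-test, two-sided).
s_p² = [(6−1)·15.7² + (19−1)·17.5²]/(6+19−2) = 293.259
t = (205 − 218)/√[293.259·(1/6 + 1/19)] = -1.6211
df = n₁ + n₂ − 2 = 23
Two-sided p-value ≈ 0.119
Since p ≈ 0.119 > α = 0.05, fail to reject H0; the data do not provide sufficient evidence against H0.

-1.6211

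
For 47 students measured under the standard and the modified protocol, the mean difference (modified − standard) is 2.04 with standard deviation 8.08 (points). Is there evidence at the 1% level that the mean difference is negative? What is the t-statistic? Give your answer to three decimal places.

1.731

H0: μ_d = 0; H1: μ_d < 0 (paired t-test on the differences, left-tailed).
t = d̄/(s_d/√n) = 2.04/(8.08/√47) = 1.731
df = n − 1 = 46
p-value = P(T ≤ 1.731) ≈ 0.9549
Since p ≈ 0.9549 > α = 0.01, fail to reject H0; the evidence is not statistically significant.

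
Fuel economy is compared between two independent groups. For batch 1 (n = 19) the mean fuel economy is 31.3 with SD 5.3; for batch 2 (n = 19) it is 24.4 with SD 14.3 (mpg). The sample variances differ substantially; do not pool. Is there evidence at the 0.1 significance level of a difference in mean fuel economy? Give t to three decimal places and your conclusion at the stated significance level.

Let group 1 = batch 1, group 2 = batch 2. H0: μ_1 = μ_2; H1: μ_1 ≠ μ_2 (Welch's two-sample t-test, two-sided).
t = (x̄_1 − x̄_2)/√(s_1²/n_1 + s_2²/n_2) = (31.3 − 24.4)/√(5.3²/19 + 14.3²/19) = 1.972
Welch–Satterthwaite df ≈ 22.85
Two-sided p-value ≈ 0.0608
Since p ≈ 0.0608 < α = 0.1, reject H0; the evidence is statistically significant.

t = 1.972; reject H0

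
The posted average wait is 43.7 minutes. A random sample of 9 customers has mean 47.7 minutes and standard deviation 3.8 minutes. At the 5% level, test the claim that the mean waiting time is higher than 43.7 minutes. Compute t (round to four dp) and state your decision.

t = 3.1579; reject H0

H0: μ = 43.7; H1: μ > 43.7 (one-sample t-test, right-tailed).
t = (x̄ − μ₀)/(s/√n) = (47.7 − 43.7)/(3.8/√9) = 3.1579
df = n − 1 = 8
p-value = P(T ≥ 3.1579) ≈ 0.007
Since p ≈ 0.007 < α = 0.05, reject H0; the evidence is statistically significant.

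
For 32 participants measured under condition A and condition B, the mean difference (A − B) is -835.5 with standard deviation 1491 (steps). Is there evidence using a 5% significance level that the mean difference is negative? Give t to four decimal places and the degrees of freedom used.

H0: μ_d = 0; H1: μ_d < 0 (paired t-test on the differences, left-tailed).
t = d̄/(s_d/√n) = -835.5/(1491/√32) = -3.1699
df = n − 1 = 31
p-value = P(T ≤ -3.1699) ≈ 0.002
Since p ≈ 0.002 < α = 0.05, reject H0; the data support H1.

t = -3.1699, df = 31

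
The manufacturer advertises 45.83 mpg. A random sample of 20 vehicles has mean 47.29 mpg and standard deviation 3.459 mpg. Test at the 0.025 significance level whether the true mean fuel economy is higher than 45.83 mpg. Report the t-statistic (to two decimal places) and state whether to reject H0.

H0: μ = 45.83; H1: μ > 45.83 (one-sample t-test, right-tailed).
t = (x̄ − μ₀)/(s/√n) = (47.29 − 45.83)/(3.459/√20) = 1.89
df = n − 1 = 19
p-value = P(T ≥ 1.89) ≈ 0.0372
Since p ≈ 0.0372 > α = 0.025, fail to reject H0; the data do not provide sufficient evidence against H0.

t = 1.89; fail to reject H0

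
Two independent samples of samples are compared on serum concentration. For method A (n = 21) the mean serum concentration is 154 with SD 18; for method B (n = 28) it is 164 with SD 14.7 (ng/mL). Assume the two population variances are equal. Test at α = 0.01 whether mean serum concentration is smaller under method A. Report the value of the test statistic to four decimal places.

-2.1401

Let group 1 = method A, group 2 = method B. H0: μ_1 = μ_2; H1: μ_1 < μ_2 (two-sample pooled-variance t-test, left-tailed).
s_p² = [(21−1)·18² + (28−1)·14.7²]/(21+28−2) = 262.009
t = (154 − 164)/√[262.009·(1/21 + 1/28)] = -2.1401
df = n₁ + n₂ − 2 = 47
p-value = P(T ≤ -2.1401) ≈ 0.019
Since p ≈ 0.019 > α = 0.01, fail to reject H0; the evidence is not statistically significant.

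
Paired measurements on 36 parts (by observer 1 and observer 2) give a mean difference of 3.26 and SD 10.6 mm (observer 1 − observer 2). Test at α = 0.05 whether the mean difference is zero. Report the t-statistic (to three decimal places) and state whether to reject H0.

t = 1.845; fail to reject H0

H0: μ_d = 0; H1: μ_d ≠ 0 (paired t-test on the differences, two-sided).
t = d̄/(s_d/√n) = 3.26/(10.6/√36) = 1.845
df = n − 1 = 35
Two-sided p-value ≈ 0.073
Since p ≈ 0.073 > α = 0.05, fail to reject H0; the evidence is not statistically significant.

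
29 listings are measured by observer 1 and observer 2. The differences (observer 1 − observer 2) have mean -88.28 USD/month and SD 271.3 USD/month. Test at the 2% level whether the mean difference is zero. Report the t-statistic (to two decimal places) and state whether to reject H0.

t = -1.75; fail to reject H0

H0: μ_d = 0; H1: μ_d ≠ 0 (paired t-test on the differences, two-sided).
t = d̄/(s_d/√n) = -88.28/(271.3/√29) = -1.75
df = n − 1 = 28
Two-sided p-value ≈ 0.0907
Since p ≈ 0.0907 > α = 0.02, fail to reject H0; the evidence is not statistically significant.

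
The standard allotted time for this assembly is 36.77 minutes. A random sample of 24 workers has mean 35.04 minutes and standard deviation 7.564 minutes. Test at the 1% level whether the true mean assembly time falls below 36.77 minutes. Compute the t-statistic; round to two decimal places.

H0: μ = 36.77; H1: μ < 36.77 (one-sample t-test, left-tailed).
t = (x̄ − μ₀)/(s/√n) = (35.04 − 36.77)/(7.564/√24) = -1.12
df = n − 1 = 23
p-value = P(T ≤ -1.12) ≈ 0.1370
Since p ≈ 0.1370 > α = 0.01, fail to reject H0; the data do not provide sufficient evidence against H0.

-1.12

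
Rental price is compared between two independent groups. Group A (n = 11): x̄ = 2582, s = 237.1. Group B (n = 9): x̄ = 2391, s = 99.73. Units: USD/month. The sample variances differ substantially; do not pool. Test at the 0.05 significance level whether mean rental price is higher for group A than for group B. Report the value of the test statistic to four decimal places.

Let group 1 = group A, group 2 = group B. H0: μ_1 = μ_2; H1: μ_1 > μ_2 (Welch's two-sample t-test, right-tailed).
t = (x̄_1 − x̄_2)/√(s_1²/n_1 + s_2²/n_2) = (2582 − 2391)/√(237.1²/11 + 99.73²/9) = 2.4226
Welch–Satterthwaite df ≈ 13.98
p-value = P(T ≥ 2.4226) ≈ 0.015
Since p ≈ 0.015 < α = 0.05, reject H0; the data support H1.

2.4226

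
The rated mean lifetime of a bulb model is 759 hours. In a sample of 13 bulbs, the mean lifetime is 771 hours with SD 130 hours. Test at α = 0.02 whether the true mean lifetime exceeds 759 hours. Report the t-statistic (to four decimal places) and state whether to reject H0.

t = 0.3328; fail to reject H0

H0: μ = 759; H1: μ > 759 (one-sample t-test, right-tailed).
t = (x̄ − μ₀)/(s/√n) = (771 − 759)/(130/√13) = 0.3328
df = n − 1 = 12
p-value = P(T ≥ 0.3328) ≈ 0.3725
Since p ≈ 0.3725 > α = 0.02, fail to reject H0; the data do not provide sufficient evidence against H0.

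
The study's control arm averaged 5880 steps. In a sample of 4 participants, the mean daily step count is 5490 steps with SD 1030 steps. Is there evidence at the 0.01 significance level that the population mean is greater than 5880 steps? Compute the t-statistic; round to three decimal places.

H0: μ = 5880; H1: μ > 5880 (one-sample t-test, right-tailed).
t = (x̄ − μ₀)/(s/√n) = (5490 − 5880)/(1030/√4) = -0.757
df = n − 1 = 3
p-value = P(T ≥ -0.757) ≈ 0.7480
Since p ≈ 0.7480 > α = 0.01, fail to reject H0; the evidence is not statistically significant.

-0.757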